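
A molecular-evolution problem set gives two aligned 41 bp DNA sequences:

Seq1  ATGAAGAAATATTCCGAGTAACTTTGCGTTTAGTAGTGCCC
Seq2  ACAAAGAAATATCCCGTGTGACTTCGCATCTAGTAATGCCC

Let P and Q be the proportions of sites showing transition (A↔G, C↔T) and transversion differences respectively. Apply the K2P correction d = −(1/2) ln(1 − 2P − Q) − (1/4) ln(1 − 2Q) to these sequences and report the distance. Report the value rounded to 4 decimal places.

0.2803

The sequences differ at positions 2 (T/C, transition), 3 (G/A, transition), 13 (T/C, transition), 17 (A/T, transversion), 20 (A/G, transition), 25 (T/C, transition), 28 (G/A, transition), 30 (T/C, transition), 36 (G/A, transition).
Of the 9 differences, 8 transitions and 1 transversion over 41 sites: P = 8/41 = 0.195122, Q = 1/41 = 0.024390.
d = −0.5·ln(0.585366) − 0.25·ln(0.951220) = −0.5·(-0.535518) − 0.25·(-0.050010) = 0.2803.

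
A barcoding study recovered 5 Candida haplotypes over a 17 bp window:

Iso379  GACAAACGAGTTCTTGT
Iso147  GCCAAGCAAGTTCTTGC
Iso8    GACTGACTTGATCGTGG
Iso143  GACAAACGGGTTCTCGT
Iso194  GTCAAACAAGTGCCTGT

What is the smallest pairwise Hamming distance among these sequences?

Pairwise Hamming distances:
  Iso379 vs Iso147: 4
  Iso379 vs Iso8: 7
  Iso379 vs Iso143: 2
  Iso379 vs Iso194: 4
  Iso147 vs Iso8: 9
  Iso147 vs Iso143: 6
  Iso147 vs Iso194: 5
  Iso8 vs Iso143: 8
  Iso8 vs Iso194: 9
  Iso143 vs Iso194: 6
The smallest is 2, between Iso379 and Iso143.

2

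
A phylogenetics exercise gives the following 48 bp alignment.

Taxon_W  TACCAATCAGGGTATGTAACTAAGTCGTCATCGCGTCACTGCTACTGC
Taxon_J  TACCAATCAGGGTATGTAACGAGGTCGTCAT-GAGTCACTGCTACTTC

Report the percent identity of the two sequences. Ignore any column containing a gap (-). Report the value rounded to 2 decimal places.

Excluding the 1 gap column leaves 47 comparable sites.
Differing sites — 21:T/G; 23:A/G; 34:C/A; 47:G/T.
43 of the 47 comparable sites match, so the percent identity is 43/47 × 100 = 91.49%.

91.49%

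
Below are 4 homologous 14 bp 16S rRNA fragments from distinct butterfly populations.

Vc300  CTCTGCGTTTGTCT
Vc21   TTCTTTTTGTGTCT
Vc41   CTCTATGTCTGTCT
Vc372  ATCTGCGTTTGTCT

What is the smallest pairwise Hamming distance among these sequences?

1

Pairwise Hamming distances:
  Vc300 vs Vc21: 5
  Vc300 vs Vc41: 3
  Vc300 vs Vc372: 1
  Vc21 vs Vc41: 4
  Vc21 vs Vc372: 5
  Vc41 vs Vc372: 4
The smallest is 1, between Vc300 and Vc372.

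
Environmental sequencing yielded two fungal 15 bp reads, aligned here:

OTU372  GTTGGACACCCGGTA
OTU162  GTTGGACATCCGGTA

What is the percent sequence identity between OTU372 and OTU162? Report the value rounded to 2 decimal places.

93.33%

The sequences differ at position 9 (C/T).
14 of the 15 sites match, so the percent identity is 14/15 × 100 = 93.33%.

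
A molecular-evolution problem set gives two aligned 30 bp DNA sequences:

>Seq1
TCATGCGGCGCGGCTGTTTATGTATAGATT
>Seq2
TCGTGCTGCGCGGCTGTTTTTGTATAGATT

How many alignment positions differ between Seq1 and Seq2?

Mismatches occur at site 3 (A→G), site 7 (G→T), site 20 (A→T).
That gives 3 mismatches out of 30 aligned sites, so the Hamming distance is 3.

3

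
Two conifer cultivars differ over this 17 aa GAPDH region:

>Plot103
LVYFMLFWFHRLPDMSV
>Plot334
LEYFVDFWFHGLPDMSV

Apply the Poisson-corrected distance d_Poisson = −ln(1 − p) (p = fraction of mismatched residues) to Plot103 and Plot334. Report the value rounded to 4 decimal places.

0.2683

The sequences differ at positions 2 (V/E), 5 (M/V), 6 (L/D), 11 (R/G).
p = 4/17 = 0.235294.
d = −ln(1 − 0.235294) = −ln(0.764706) = 0.2683.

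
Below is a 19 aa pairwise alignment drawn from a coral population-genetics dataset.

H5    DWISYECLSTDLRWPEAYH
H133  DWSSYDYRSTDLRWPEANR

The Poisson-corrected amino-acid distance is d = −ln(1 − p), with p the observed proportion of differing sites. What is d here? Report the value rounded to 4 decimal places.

0.3795

Mismatches occur at site 3 (I→S), site 6 (E→D), site 7 (C→Y), site 8 (L→R), site 18 (Y→N), site 19 (H→R).
p = 6/19 = 0.315789.
d = −ln(1 − 0.315789) = −ln(0.684211) = 0.3795.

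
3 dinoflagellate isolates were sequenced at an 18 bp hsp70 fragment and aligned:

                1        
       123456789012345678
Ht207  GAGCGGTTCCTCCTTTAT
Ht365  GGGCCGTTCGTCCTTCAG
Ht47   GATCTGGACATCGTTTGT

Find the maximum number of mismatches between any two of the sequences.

Pairwise Hamming distances:
  Ht207 vs Ht365: 5
  Ht207 vs Ht47: 7
  Ht365 vs Ht47: 10
The largest is 10, between Ht365 and Ht47.

10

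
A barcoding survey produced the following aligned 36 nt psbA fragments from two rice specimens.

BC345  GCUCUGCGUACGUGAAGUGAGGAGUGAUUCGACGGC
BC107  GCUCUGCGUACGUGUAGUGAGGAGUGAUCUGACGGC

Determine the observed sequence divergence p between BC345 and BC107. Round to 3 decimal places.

0.083

Mismatches occur at site 15 (A↔U), site 29 (U↔C), site 30 (C↔U).
There are 3 differences over 36 sites, so p = 3/36 = 0.083.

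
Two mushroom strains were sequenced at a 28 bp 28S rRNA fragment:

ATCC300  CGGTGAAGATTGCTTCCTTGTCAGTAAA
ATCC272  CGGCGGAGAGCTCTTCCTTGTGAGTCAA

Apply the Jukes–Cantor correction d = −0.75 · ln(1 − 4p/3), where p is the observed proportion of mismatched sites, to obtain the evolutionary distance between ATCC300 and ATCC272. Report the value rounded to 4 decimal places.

0.3041

Differing sites — 4:T/C; 6:A/G; 10:T/G; 11:T/C; 12:G/T; 22:C/G; 26:A/C.
p = 7/28 = 0.250000.
d = −0.75 · ln(1 − (4/3)·0.250000) = −0.75 · ln(0.666667) = −0.75 · (-0.405465) = 0.3041.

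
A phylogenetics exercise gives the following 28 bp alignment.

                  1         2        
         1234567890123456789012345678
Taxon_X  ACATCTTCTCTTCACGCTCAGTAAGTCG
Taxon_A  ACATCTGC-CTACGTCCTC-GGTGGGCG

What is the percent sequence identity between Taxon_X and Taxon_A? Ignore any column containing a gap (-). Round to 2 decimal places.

Excluding the 2 gap columns leaves 26 comparable sites.
The sequences differ at positions 7 (T/G), 12 (T/A), 14 (A/G), 15 (C/T), 16 (G/C), 22 (T/G), 23 (A/T), 24 (A/G), 26 (T/G).
17 of the 26 comparable sites match, so the percent identity is 17/26 × 100 = 65.38%.

65.38%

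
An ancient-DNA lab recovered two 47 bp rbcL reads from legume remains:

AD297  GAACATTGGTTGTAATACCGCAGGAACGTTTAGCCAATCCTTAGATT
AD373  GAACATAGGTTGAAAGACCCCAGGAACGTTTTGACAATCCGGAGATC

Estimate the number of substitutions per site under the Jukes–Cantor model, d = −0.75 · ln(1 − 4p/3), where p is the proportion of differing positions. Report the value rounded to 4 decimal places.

Differing sites — 7:T/A; 13:T/A; 16:T/G; 20:G/C; 32:A/T; 34:C/A; 41:T/G; 42:T/G; 47:T/C.
p = 9/47 = 0.191489.
d = −0.75 · ln(1 − (4/3)·0.191489) = −0.75 · ln(0.744681) = −0.75 · (-0.294799) = 0.2211.

0.2211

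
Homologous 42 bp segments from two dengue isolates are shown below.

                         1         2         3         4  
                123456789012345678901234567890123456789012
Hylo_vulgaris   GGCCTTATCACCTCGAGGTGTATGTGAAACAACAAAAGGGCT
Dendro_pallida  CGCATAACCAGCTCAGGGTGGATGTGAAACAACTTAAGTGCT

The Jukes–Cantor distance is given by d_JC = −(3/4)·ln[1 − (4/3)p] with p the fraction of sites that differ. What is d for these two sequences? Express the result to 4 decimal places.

0.3222

Differing sites — 1:G/C; 4:C/A; 6:T/A; 8:T/C; 11:C/G; 15:G/A; 16:A/G; 21:T/G; 34:A/T; 35:A/T; 39:G/T.
p = 11/42 = 0.261905.
d = −0.75 · ln(1 − (4/3)·0.261905) = −0.75 · ln(0.650793) = −0.75 · (-0.429564) = 0.3222.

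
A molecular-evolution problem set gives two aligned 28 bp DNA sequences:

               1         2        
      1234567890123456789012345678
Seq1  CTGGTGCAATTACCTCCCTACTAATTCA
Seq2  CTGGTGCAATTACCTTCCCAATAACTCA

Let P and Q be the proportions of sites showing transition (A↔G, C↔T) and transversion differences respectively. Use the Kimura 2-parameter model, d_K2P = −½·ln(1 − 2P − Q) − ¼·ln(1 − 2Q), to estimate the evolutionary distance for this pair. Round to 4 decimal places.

0.1624

The sequences differ at positions 16 (C/T, transition), 19 (T/C, transition), 21 (C/A, transversion), 25 (T/C, transition).
Of the 4 differences, 3 transitions and 1 transversion over 28 sites: P = 3/28 = 0.107143, Q = 1/28 = 0.035714.
d = −0.5·ln(0.750000) − 0.25·ln(0.928572) = −0.5·(-0.287682) − 0.25·(-0.074107) = 0.1624.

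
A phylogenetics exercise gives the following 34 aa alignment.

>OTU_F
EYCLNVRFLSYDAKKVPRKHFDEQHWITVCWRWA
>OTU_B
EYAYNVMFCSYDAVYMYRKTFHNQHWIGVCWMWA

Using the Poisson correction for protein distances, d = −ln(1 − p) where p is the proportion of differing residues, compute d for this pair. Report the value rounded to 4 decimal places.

Mismatches occur at site 3 (C/A), site 4 (L/Y), site 7 (R/M), site 9 (L/C), site 14 (K/V), site 15 (K/Y), site 16 (V/M), site 17 (P/Y), site 20 (H/T), site 22 (D/H), site 23 (E/N), site 28 (T/G), site 32 (R/M).
p = 13/34 = 0.382353.
d = −ln(1 − 0.382353) = −ln(0.617647) = 0.4818.

0.4818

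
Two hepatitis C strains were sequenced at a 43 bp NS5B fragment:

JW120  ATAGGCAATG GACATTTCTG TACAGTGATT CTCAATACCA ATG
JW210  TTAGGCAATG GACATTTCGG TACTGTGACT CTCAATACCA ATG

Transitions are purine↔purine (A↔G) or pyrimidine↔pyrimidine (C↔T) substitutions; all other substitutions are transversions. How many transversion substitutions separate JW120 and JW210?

3

Differing sites — 1:A/T (Tv); 19:T/G (Tv); 24:A/T (Tv); 29:T/C (Ti).
Of the 4 differences, 1 transition and 3 transversions, so the answer is 3.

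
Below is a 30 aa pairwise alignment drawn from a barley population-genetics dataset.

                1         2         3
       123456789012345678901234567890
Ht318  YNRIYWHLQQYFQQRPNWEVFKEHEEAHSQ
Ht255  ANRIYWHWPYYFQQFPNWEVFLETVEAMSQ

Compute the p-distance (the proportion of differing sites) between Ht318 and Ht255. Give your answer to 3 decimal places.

Mismatches occur at site 1 (Y/A), site 8 (L/W), site 9 (Q/P), site 10 (Q/Y), site 15 (R/F), site 22 (K/L), site 24 (H/T), site 25 (E/V), site 28 (H/M).
There are 9 differences over 30 sites, so p = 9/30 = 0.300.

0.300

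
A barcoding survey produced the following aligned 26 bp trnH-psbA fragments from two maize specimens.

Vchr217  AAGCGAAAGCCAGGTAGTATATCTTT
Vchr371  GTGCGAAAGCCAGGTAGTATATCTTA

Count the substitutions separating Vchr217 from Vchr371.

3

Mismatches occur at site 1 (A↔G), site 2 (A↔T), site 26 (T↔A).
That gives 3 mismatches out of 26 aligned sites, so the Hamming distance is 3.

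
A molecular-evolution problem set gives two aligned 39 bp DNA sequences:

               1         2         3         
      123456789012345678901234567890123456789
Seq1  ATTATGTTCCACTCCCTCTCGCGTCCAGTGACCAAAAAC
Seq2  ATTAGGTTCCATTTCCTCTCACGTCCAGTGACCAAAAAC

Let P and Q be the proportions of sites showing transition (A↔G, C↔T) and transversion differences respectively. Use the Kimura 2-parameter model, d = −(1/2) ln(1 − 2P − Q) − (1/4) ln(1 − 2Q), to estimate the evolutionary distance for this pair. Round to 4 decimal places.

0.1121

The sequences differ at positions 5 (T/G, transversion), 12 (C/T, transition), 14 (C/T, transition), 21 (G/A, transition).
Of the 4 differences, 3 transitions and 1 transversion over 39 sites: P = 3/39 = 0.076923, Q = 1/39 = 0.025641.
d = −0.5·ln(0.820513) − 0.25·ln(0.948718) = −0.5·(-0.197826) − 0.25·(-0.052644) = 0.1121.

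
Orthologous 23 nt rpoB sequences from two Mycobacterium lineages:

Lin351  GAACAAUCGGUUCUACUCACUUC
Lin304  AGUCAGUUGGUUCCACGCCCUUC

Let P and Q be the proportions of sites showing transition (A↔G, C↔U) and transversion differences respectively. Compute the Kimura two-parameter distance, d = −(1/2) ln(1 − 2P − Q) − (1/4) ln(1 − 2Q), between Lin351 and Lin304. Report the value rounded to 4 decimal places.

Mismatches occur at site 1 (G→A, transition), site 2 (A→G, transition), site 3 (A→U, transversion), site 6 (A→G, transition), site 8 (C→U, transition), site 14 (U→C, transition), site 17 (U→G, transversion), site 19 (A→C, transversion).
Of the 8 differences, 5 transitions and 3 transversions over 23 sites: P = 5/23 = 0.217391, Q = 3/23 = 0.130435.
d = −0.5·ln(0.434783) − 0.25·ln(0.739130) = −0.5·(-0.832908) − 0.25·(-0.302281) = 0.4920.

0.4920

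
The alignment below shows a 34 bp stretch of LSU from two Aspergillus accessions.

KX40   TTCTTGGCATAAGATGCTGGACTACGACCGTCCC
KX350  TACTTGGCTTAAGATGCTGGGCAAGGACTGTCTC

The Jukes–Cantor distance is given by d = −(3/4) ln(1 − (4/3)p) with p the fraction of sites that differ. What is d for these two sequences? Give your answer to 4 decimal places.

0.2407

Mismatches occur at site 2 (T↔A), site 9 (A↔T), site 21 (A↔G), site 23 (T↔A), site 25 (C↔G), site 29 (C↔T), site 33 (C↔T).
p = 7/34 = 0.205882.
d = −0.75 · ln(1 − (4/3)·0.205882) = −0.75 · ln(0.725491) = −0.75 · (-0.320907) = 0.2407.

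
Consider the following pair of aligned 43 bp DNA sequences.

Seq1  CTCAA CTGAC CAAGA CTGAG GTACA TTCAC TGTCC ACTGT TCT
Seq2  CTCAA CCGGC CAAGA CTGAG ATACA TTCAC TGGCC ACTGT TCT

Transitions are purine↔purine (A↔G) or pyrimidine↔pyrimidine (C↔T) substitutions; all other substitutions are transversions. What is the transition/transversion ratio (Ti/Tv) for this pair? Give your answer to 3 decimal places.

3.000

Differing sites — 7:T/C (Ti); 9:A/G (Ti); 21:G/A (Ti); 33:T/G (Tv).
Of the 4 differences, 3 transitions and 1 transversion, so Ti/Tv = 3/1 = 3.000.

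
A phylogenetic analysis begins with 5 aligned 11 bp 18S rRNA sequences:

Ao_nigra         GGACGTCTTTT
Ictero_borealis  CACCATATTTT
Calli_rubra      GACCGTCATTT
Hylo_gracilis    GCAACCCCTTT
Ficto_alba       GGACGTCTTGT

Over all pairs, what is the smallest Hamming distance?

1

Pairwise Hamming distances:
  Ao_nigra vs Ictero_borealis: 5
  Ao_nigra vs Calli_rubra: 3
  Ao_nigra vs Hylo_gracilis: 5
  Ao_nigra vs Ficto_alba: 1
  Ictero_borealis vs Calli_rubra: 4
  Ictero_borealis vs Hylo_gracilis: 8
  Ictero_borealis vs Ficto_alba: 6
  Calli_rubra vs Hylo_gracilis: 6
  Calli_rubra vs Ficto_alba: 4
  Hylo_gracilis vs Ficto_alba: 6
The smallest is 1, between Ao_nigra and Ficto_alba.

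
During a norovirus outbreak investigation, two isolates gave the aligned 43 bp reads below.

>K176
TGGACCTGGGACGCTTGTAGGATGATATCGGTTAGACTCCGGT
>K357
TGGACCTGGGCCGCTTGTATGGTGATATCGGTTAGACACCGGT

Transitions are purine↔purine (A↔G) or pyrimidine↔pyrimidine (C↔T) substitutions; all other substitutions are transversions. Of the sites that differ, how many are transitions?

The sequences differ at positions 11 (A/C, transversion), 20 (G/T, transversion), 22 (A/G, transition), 38 (T/A, transversion).
Of the 4 differences, 1 transition and 3 transversions, so the answer is 1.

1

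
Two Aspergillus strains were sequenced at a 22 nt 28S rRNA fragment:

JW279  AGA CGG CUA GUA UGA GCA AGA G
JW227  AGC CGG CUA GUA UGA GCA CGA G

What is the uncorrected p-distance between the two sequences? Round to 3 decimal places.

Mismatches occur at site 3 (A/C), site 19 (A/C).
There are 2 differences over 22 sites, so p = 2/22 = 0.091.

0.091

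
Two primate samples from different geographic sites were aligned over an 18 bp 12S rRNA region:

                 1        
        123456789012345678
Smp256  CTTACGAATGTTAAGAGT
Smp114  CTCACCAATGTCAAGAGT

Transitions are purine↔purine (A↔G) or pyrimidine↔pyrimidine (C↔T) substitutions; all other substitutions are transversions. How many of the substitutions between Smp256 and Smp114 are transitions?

Differing sites — 3:T/C (Ti); 6:G/C (Tv); 12:T/C (Ti).
Of the 3 differences, 2 transitions and 1 transversion, so the answer is 2.

2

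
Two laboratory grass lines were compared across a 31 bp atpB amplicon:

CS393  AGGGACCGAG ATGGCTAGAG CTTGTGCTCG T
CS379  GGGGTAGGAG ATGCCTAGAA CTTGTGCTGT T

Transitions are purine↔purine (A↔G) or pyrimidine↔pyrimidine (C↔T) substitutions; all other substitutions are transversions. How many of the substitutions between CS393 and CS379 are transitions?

2

Mismatches occur at site 1 (A↔G, transition), site 5 (A↔T, transversion), site 6 (C↔A, transversion), site 7 (C↔G, transversion), site 14 (G↔C, transversion), site 20 (G↔A, transition), site 29 (C↔G, transversion), site 30 (G↔T, transversion).
Of the 8 differences, 2 transitions and 6 transversions, so the answer is 2.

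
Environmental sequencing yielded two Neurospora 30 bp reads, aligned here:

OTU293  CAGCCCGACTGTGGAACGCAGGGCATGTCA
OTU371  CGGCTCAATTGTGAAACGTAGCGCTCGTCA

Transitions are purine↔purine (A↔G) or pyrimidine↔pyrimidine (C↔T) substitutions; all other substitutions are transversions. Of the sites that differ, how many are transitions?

Mismatches occur at site 2 (A↔G, transition), site 5 (C↔T, transition), site 7 (G↔A, transition), site 9 (C↔T, transition), site 14 (G↔A, transition), site 19 (C↔T, transition), site 22 (G↔C, transversion), site 25 (A↔T, transversion), site 26 (T↔C, transition).
Of the 9 differences, 7 transitions and 2 transversions, so the answer is 7.

7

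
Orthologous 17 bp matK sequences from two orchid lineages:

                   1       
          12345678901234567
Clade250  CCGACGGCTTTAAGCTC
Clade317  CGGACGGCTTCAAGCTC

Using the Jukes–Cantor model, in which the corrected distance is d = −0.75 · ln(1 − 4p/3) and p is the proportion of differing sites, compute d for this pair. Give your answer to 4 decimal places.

The sequences differ at positions 2 (C/G), 11 (T/C).
p = 2/17 = 0.117647.
d = −0.75 · ln(1 − (4/3)·0.117647) = −0.75 · ln(0.843137) = −0.75 · (-0.170626) = 0.1280.

0.1280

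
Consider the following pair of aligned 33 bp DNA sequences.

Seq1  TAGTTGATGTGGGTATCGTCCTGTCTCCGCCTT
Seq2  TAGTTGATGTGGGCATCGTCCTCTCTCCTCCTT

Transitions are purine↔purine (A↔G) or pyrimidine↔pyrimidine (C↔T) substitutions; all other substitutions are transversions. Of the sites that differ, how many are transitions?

1

The sequences differ at positions 14 (T/C, transition), 23 (G/C, transversion), 29 (G/T, transversion).
Of the 3 differences, 1 transition and 2 transversions, so the answer is 1.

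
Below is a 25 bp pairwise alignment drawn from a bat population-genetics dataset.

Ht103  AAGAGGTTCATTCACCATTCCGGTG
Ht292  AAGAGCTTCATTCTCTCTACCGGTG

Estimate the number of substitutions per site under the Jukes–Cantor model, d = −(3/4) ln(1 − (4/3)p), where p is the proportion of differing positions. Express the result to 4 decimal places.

0.2326

Mismatches occur at site 6 (G/C), site 14 (A/T), site 16 (C/T), site 17 (A/C), site 19 (T/A).
p = 5/25 = 0.200000.
d = −0.75 · ln(1 − (4/3)·0.200000) = −0.75 · ln(0.733333) = −0.75 · (-0.310155) = 0.2326.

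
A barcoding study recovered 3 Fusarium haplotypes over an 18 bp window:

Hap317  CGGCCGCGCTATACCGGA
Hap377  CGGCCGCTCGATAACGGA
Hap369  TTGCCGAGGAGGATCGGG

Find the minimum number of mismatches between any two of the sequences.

3

Pairwise Hamming distances:
  Hap317 vs Hap377: 3
  Hap317 vs Hap369: 9
  Hap377 vs Hap369: 10
The smallest is 3, between Hap317 and Hap377.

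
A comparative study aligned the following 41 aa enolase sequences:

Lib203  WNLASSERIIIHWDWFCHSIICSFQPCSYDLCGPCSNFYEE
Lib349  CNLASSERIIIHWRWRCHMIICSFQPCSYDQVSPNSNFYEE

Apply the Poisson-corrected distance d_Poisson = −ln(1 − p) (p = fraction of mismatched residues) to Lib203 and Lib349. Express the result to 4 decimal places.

The sequences differ at positions 1 (W/C), 14 (D/R), 16 (F/R), 19 (S/M), 31 (L/Q), 32 (C/V), 33 (G/S), 35 (C/N).
p = 8/41 = 0.195122.
d = −ln(1 − 0.195122) = −ln(0.804878) = 0.2171.

0.2171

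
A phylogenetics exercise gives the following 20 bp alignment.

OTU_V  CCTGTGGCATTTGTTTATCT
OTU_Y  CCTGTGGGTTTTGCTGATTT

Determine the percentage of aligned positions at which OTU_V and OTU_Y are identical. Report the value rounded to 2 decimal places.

75.00%

Mismatches occur at site 8 (C/G), site 9 (A/T), site 14 (T/C), site 16 (T/G), site 19 (C/T).
15 of the 20 sites match, so the percent identity is 15/20 × 100 = 75.00%.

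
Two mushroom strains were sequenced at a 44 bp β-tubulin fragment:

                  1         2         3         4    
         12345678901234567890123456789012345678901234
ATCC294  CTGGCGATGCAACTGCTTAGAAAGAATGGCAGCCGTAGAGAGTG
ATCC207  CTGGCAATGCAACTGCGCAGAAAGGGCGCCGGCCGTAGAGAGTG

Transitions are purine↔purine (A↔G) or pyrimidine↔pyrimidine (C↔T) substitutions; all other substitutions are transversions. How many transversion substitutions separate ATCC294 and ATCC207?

Mismatches occur at site 6 (G→A, transition), site 17 (T→G, transversion), site 18 (T→C, transition), site 25 (A→G, transition), site 26 (A→G, transition), site 27 (T→C, transition), site 29 (G→C, transversion), site 31 (A→G, transition).
Of the 8 differences, 6 transitions and 2 transversions, so the answer is 2.

2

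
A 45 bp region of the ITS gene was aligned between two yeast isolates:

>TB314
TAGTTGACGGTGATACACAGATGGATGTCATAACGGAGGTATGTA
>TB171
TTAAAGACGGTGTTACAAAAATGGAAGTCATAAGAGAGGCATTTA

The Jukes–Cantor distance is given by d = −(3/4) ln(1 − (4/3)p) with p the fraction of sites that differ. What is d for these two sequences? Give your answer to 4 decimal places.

0.3295

Mismatches occur at site 2 (A→T), site 3 (G→A), site 4 (T→A), site 5 (T→A), site 13 (A→T), site 18 (C→A), site 20 (G→A), site 26 (T→A), site 34 (C→G), site 35 (G→A), site 40 (T→C), site 43 (G→T).
p = 12/45 = 0.266667.
d = −0.75 · ln(1 − (4/3)·0.266667) = −0.75 · ln(0.644444) = −0.75 · (-0.439367) = 0.3295.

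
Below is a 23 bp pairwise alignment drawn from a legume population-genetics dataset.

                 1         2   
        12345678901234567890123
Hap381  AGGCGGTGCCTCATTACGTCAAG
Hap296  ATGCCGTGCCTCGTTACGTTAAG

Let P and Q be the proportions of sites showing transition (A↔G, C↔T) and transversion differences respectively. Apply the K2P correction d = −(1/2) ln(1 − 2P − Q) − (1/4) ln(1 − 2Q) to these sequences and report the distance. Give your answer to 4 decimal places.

The sequences differ at positions 2 (G/T, transversion), 5 (G/C, transversion), 13 (A/G, transition), 20 (C/T, transition).
Of the 4 differences, 2 transitions and 2 transversions over 23 sites: P = 2/23 = 0.086957, Q = 2/23 = 0.086957.
d = −0.5·ln(0.739129) − 0.25·ln(0.826086) = −0.5·(-0.302283) − 0.25·(-0.191056) = 0.1989.

0.1989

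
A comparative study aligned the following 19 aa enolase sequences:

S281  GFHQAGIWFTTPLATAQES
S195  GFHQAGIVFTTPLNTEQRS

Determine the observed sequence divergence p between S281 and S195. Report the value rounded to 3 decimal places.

The sequences differ at positions 8 (W/V), 14 (A/N), 16 (A/E), 18 (E/R).
There are 4 differences over 19 sites, so p = 4/19 = 0.211.

0.211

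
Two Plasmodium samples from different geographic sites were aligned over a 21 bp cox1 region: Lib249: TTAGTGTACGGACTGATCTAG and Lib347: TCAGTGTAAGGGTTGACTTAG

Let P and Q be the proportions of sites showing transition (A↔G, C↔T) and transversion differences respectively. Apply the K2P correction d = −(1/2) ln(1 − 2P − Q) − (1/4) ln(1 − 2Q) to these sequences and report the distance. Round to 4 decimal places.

Mismatches occur at site 2 (T/C, transition), site 9 (C/A, transversion), site 12 (A/G, transition), site 13 (C/T, transition), site 17 (T/C, transition), site 18 (C/T, transition).
Of the 6 differences, 5 transitions and 1 transversion over 21 sites: P = 5/21 = 0.238095, Q = 1/21 = 0.047619.
d = −0.5·ln(0.476191) − 0.25·ln(0.904762) = −0.5·(-0.741936) − 0.25·(-0.100083) = 0.3960.

0.3960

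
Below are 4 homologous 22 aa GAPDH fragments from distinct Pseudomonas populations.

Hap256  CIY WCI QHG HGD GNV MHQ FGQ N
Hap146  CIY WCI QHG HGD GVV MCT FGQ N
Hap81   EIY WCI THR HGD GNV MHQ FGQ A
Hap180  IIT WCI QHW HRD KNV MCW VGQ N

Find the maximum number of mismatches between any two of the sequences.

10

Pairwise Hamming distances:
  Hap256 vs Hap146: 3
  Hap256 vs Hap81: 4
  Hap256 vs Hap180: 8
  Hap146 vs Hap81: 7
  Hap146 vs Hap180: 8
  Hap81 vs Hap180: 10
The largest is 10, between Hap81 and Hap180.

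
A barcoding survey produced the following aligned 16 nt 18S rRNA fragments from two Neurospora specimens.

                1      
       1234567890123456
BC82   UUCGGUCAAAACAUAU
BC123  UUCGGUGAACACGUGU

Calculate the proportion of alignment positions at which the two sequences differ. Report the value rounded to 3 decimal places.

0.250

Mismatches occur at site 7 (C↔G), site 10 (A↔C), site 13 (A↔G), site 15 (A↔G).
There are 4 differences over 16 sites, so p = 4/16 = 0.250.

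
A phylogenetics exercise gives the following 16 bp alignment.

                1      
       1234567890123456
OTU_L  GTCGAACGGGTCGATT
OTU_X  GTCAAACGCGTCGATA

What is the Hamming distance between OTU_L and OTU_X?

The sequences differ at positions 4 (G/A), 9 (G/C), 16 (T/A).
That gives 3 mismatches out of 16 aligned sites, so the Hamming distance is 3.

3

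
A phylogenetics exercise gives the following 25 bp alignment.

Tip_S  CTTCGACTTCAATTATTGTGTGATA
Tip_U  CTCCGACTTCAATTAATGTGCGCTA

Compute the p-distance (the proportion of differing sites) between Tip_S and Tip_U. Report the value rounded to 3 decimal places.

0.160

Mismatches occur at site 3 (T↔C), site 16 (T↔A), site 21 (T↔C), site 23 (A↔C).
There are 4 differences over 25 sites, so p = 4/25 = 0.160.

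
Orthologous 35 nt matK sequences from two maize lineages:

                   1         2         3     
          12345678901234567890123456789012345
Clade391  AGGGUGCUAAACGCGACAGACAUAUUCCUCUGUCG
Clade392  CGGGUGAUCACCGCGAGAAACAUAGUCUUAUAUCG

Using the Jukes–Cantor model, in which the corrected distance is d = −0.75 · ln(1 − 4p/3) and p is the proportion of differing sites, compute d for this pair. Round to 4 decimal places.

0.3597

The sequences differ at positions 1 (A/C), 7 (C/A), 9 (A/C), 11 (A/C), 17 (C/G), 19 (G/A), 25 (U/G), 28 (C/U), 30 (C/A), 32 (G/A).
p = 10/35 = 0.285714.
d = −0.75 · ln(1 − (4/3)·0.285714) = −0.75 · ln(0.619048) = −0.75 · (-0.479572) = 0.3597.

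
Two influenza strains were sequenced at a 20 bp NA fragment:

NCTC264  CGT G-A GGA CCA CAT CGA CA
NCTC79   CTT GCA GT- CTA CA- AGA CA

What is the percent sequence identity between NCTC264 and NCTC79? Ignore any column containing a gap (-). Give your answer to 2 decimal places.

Excluding the 3 gap columns leaves 17 comparable sites.
The sequences differ at positions 2 (G/T), 8 (G/T), 11 (C/T), 16 (C/A).
13 of the 17 comparable sites match, so the percent identity is 13/17 × 100 = 76.47%.

76.47%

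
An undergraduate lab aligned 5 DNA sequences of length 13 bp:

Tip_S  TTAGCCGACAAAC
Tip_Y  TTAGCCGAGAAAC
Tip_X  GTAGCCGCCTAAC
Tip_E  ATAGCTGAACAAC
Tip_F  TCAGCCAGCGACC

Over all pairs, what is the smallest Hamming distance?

1

Pairwise Hamming distances:
  Tip_S vs Tip_Y: 1
  Tip_S vs Tip_X: 3
  Tip_S vs Tip_E: 4
  Tip_S vs Tip_F: 5
  Tip_Y vs Tip_X: 4
  Tip_Y vs Tip_E: 4
  Tip_Y vs Tip_F: 6
  Tip_X vs Tip_E: 5
  Tip_X vs Tip_F: 6
  Tip_E vs Tip_F: 8
The smallest is 1, between Tip_S and Tip_Y.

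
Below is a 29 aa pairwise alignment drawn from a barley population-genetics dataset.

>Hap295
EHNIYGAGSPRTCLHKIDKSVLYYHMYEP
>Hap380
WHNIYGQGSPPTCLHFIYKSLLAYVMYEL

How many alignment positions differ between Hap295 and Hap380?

9

Differing sites — 1:E/W; 7:A/Q; 11:R/P; 16:K/F; 18:D/Y; 21:V/L; 23:Y/A; 25:H/V; 29:P/L.
That gives 9 mismatches out of 29 aligned sites, so the Hamming distance is 9.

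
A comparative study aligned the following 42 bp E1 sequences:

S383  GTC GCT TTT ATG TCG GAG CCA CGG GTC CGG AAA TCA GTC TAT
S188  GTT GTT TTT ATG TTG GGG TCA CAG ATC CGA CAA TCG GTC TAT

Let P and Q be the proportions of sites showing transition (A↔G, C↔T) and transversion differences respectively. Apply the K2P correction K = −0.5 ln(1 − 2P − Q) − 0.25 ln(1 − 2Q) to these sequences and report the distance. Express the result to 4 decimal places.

Differing sites — 3:C/T (Ti); 5:C/T (Ti); 14:C/T (Ti); 17:A/G (Ti); 19:C/T (Ti); 23:G/A (Ti); 25:G/A (Ti); 30:G/A (Ti); 31:A/C (Tv); 36:A/G (Ti).
Of the 10 differences, 9 transitions and 1 transversion over 42 sites: P = 9/42 = 0.214286, Q = 1/42 = 0.023810.
d = −0.5·ln(0.547618) − 0.25·ln(0.952380) = −0.5·(-0.602177) − 0.25·(-0.048791) = 0.3133.

0.3133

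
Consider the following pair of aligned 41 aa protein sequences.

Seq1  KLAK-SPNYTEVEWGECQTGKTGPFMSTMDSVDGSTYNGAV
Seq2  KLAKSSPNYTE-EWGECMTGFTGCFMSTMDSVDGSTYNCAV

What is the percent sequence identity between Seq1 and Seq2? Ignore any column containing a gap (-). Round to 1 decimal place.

Excluding the 2 gap columns leaves 39 comparable sites.
Mismatches occur at site 18 (Q→M), site 21 (K→F), site 24 (P→C), site 39 (G→C).
35 of the 39 comparable sites match, so the percent identity is 35/39 × 100 = 89.7%.

89.7%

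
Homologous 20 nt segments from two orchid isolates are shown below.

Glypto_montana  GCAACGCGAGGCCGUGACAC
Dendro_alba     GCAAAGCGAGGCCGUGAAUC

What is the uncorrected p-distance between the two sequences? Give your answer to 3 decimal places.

Differing sites — 5:C/A; 18:C/A; 19:A/U.
There are 3 differences over 20 sites, so p = 3/20 = 0.150.

0.150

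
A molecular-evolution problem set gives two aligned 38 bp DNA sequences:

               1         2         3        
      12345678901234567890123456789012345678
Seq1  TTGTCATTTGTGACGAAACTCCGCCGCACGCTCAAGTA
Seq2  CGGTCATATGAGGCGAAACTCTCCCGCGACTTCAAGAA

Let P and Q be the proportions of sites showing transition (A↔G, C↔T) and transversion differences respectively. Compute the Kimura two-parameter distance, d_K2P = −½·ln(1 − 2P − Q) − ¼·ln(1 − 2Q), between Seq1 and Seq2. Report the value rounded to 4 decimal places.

0.4114

Mismatches occur at site 1 (T→C, transition), site 2 (T→G, transversion), site 8 (T→A, transversion), site 11 (T→A, transversion), site 13 (A→G, transition), site 22 (C→T, transition), site 23 (G→C, transversion), site 28 (A→G, transition), site 29 (C→A, transversion), site 30 (G→C, transversion), site 31 (C→T, transition), site 37 (T→A, transversion).
Of the 12 differences, 5 transitions and 7 transversions over 38 sites: P = 5/38 = 0.131579, Q = 7/38 = 0.184211.
d = −0.5·ln(0.552631) − 0.25·ln(0.631578) = −0.5·(-0.593065) − 0.25·(-0.459534) = 0.4114.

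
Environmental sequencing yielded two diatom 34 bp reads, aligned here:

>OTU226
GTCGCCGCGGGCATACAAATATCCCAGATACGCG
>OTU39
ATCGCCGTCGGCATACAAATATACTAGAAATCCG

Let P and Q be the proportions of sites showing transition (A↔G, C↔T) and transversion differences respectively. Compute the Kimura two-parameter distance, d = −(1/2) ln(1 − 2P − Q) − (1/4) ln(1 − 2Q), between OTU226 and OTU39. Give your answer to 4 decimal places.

0.2847

The sequences differ at positions 1 (G/A, transition), 8 (C/T, transition), 9 (G/C, transversion), 23 (C/A, transversion), 25 (C/T, transition), 29 (T/A, transversion), 31 (C/T, transition), 32 (G/C, transversion).
Of the 8 differences, 4 transitions and 4 transversions over 34 sites: P = 4/34 = 0.117647, Q = 4/34 = 0.117647.
d = −0.5·ln(0.647059) − 0.25·ln(0.764706) = −0.5·(-0.435318) − 0.25·(-0.268264) = 0.2847.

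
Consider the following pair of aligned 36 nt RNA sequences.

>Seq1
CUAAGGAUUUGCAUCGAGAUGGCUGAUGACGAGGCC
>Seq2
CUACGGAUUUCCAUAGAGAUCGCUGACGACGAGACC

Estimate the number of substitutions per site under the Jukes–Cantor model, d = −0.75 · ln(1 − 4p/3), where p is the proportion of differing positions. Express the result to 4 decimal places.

0.1885

Mismatches occur at site 4 (A→C), site 11 (G→C), site 15 (C→A), site 21 (G→C), site 27 (U→C), site 34 (G→A).
p = 6/36 = 0.166667.
d = −0.75 · ln(1 − (4/3)·0.166667) = −0.75 · ln(0.777777) = −0.75 · (-0.251315) = 0.1885.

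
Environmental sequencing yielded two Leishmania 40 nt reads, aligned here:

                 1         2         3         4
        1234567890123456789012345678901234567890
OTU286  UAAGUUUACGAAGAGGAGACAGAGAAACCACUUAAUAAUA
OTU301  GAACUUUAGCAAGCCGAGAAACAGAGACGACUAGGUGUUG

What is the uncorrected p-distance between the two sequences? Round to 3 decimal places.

The sequences differ at positions 1 (U/G), 4 (G/C), 9 (C/G), 10 (G/C), 14 (A/C), 15 (G/C), 20 (C/A), 22 (G/C), 26 (A/G), 29 (C/G), 33 (U/A), 34 (A/G), 35 (A/G), 37 (A/G), 38 (A/U), 40 (A/G).
There are 16 differences over 40 sites, so p = 16/40 = 0.400.

0.400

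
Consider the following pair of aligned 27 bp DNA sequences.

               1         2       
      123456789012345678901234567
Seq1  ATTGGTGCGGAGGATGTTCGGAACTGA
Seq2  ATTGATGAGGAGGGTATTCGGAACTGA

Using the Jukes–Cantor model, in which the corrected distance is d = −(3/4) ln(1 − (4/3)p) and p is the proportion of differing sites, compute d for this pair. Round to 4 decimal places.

0.1650

Differing sites — 5:G/A; 8:C/A; 14:A/G; 16:G/A.
p = 4/27 = 0.148148.
d = −0.75 · ln(1 − (4/3)·0.148148) = −0.75 · ln(0.802469) = −0.75 · (-0.220062) = 0.1650.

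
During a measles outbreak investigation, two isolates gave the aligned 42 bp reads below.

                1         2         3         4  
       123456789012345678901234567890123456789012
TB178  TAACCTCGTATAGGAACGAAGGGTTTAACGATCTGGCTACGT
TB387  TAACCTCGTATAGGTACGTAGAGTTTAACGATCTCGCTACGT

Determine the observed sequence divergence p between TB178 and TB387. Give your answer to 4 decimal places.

Differing sites — 15:A/T; 19:A/T; 22:G/A; 35:G/C.
There are 4 differences over 42 sites, so p = 4/42 = 0.0952.

0.0952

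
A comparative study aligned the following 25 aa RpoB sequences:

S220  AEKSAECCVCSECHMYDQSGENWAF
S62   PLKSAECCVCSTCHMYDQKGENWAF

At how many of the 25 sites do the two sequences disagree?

4

Mismatches occur at site 1 (A/P), site 2 (E/L), site 12 (E/T), site 19 (S/K).
That gives 4 mismatches out of 25 aligned sites, so the Hamming distance is 4.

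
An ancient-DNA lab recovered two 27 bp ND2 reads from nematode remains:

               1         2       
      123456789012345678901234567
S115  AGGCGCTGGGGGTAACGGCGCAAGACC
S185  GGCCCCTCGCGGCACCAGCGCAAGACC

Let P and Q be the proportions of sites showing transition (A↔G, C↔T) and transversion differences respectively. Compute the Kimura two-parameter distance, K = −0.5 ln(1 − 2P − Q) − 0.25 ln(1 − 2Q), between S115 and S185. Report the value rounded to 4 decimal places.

Mismatches occur at site 1 (A→G, transition), site 3 (G→C, transversion), site 5 (G→C, transversion), site 8 (G→C, transversion), site 10 (G→C, transversion), site 13 (T→C, transition), site 15 (A→C, transversion), site 17 (G→A, transition).
Of the 8 differences, 3 transitions and 5 transversions over 27 sites: P = 3/27 = 0.111111, Q = 5/27 = 0.185185.
d = −0.5·ln(0.592593) − 0.25·ln(0.629630) = −0.5·(-0.523247) − 0.25·(-0.462623) = 0.3773.

0.3773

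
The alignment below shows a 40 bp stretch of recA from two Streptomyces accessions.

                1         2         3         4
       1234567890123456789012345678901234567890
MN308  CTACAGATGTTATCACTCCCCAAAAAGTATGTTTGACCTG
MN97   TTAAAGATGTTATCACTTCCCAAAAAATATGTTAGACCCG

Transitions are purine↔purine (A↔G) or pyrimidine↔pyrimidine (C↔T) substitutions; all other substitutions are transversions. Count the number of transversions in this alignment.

The sequences differ at positions 1 (C/T, transition), 4 (C/A, transversion), 18 (C/T, transition), 27 (G/A, transition), 34 (T/A, transversion), 39 (T/C, transition).
Of the 6 differences, 4 transitions and 2 transversions, so the answer is 2.

2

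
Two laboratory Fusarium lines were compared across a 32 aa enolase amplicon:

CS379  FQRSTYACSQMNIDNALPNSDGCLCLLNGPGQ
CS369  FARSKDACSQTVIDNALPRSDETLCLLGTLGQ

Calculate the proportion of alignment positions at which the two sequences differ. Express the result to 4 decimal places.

0.3438

The sequences differ at positions 2 (Q/A), 5 (T/K), 6 (Y/D), 11 (M/T), 12 (N/V), 19 (N/R), 22 (G/E), 23 (C/T), 28 (N/G), 29 (G/T), 30 (P/L).
There are 11 differences over 32 sites, so p = 11/32 = 0.3438.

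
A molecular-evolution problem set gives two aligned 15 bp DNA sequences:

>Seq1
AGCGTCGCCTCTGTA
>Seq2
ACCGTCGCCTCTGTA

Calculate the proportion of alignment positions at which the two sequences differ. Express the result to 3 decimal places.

0.067

A single mismatch occurs at site 2 (G/C).
There are 1 differences over 15 sites, so p = 1/15 = 0.067.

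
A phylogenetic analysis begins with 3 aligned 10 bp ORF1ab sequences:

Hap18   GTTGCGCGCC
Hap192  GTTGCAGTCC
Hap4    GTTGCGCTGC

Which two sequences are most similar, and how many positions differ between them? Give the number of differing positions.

Pairwise Hamming distances:
  Hap18 vs Hap192: 3
  Hap18 vs Hap4: 2
  Hap192 vs Hap4: 3
The smallest is 2, between Hap18 and Hap4.

2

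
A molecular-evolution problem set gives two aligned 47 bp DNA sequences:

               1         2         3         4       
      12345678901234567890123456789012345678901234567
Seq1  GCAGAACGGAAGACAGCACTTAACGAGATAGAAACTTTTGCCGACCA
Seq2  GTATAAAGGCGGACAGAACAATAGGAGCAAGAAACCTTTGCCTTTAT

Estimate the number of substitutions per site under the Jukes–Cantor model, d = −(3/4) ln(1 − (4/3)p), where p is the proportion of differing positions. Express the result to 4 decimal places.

Mismatches occur at site 2 (C↔T), site 4 (G↔T), site 7 (C↔A), site 10 (A↔C), site 11 (A↔G), site 17 (C↔A), site 20 (T↔A), site 21 (T↔A), site 22 (A↔T), site 24 (C↔G), site 28 (A↔C), site 29 (T↔A), site 36 (T↔C), site 43 (G↔T), site 44 (A↔T), site 45 (C↔T), site 46 (C↔A), site 47 (A↔T).
p = 18/47 = 0.382979.
d = −0.75 · ln(1 − (4/3)·0.382979) = −0.75 · ln(0.489361) = −0.75 · (-0.714655) = 0.5360.

0.5360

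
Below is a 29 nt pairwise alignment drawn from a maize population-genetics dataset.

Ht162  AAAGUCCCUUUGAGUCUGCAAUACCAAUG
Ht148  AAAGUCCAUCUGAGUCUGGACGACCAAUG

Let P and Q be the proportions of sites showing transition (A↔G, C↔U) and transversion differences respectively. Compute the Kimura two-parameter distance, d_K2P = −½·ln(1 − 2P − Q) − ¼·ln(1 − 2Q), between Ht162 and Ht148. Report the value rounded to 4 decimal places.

0.1966

Mismatches occur at site 8 (C↔A, transversion), site 10 (U↔C, transition), site 19 (C↔G, transversion), site 21 (A↔C, transversion), site 22 (U↔G, transversion).
Of the 5 differences, 1 transition and 4 transversions over 29 sites: P = 1/29 = 0.034483, Q = 4/29 = 0.137931.
d = −0.5·ln(0.793103) − 0.25·ln(0.724138) = −0.5·(-0.231802) − 0.25·(-0.322773) = 0.1966.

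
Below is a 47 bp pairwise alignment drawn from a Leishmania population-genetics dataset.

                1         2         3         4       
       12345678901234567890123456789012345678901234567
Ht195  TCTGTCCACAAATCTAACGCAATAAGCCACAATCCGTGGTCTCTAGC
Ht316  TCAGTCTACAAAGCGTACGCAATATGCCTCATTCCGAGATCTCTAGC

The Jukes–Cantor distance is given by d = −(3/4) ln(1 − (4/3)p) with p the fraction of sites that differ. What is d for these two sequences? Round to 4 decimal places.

Differing sites — 3:T/A; 7:C/T; 13:T/G; 15:T/G; 16:A/T; 25:A/T; 29:A/T; 32:A/T; 37:T/A; 39:G/A.
p = 10/47 = 0.212766.
d = −0.75 · ln(1 − (4/3)·0.212766) = −0.75 · ln(0.716312) = −0.75 · (-0.333639) = 0.2502.

0.2502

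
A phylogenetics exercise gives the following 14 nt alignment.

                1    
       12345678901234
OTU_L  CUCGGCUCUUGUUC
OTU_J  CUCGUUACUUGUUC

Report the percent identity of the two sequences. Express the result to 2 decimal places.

78.57%

The sequences differ at positions 5 (G/U), 6 (C/U), 7 (U/A).
11 of the 14 sites match, so the percent identity is 11/14 × 100 = 78.57%.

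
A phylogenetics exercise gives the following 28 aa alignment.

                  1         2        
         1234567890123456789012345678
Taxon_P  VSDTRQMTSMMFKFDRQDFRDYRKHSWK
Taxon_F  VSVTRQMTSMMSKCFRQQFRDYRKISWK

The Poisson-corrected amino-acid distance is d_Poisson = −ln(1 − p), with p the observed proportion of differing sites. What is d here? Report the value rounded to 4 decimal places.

Mismatches occur at site 3 (D→V), site 12 (F→S), site 14 (F→C), site 15 (D→F), site 18 (D→Q), site 25 (H→I).
p = 6/28 = 0.214286.
d = −ln(1 − 0.214286) = −ln(0.785714) = 0.2412.

0.2412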